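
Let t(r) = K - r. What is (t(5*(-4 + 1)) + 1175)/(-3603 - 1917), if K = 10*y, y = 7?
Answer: -21/92 ≈ -0.22826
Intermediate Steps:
K = 70 (K = 10*7 = 70)
t(r) = 70 - r
(t(5*(-4 + 1)) + 1175)/(-3603 - 1917) = ((70 - 5*(-4 + 1)) + 1175)/(-3603 - 1917) = ((70 - 5*(-3)) + 1175)/(-5520) = ((70 - 1*(-15)) + 1175)*(-1/5520) = ((70 + 15) + 1175)*(-1/5520) = (85 + 1175)*(-1/5520) = 1260*(-1/5520) = -21/92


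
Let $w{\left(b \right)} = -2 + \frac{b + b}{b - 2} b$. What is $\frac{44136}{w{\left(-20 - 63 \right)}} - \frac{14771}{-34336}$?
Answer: $- \frac{32151884563}{119729632} \approx -268.54$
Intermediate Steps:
$w{\left(b \right)} = -2 + \frac{2 b^{2}}{-2 + b}$ ($w{\left(b \right)} = -2 + \frac{2 b}{-2 + b} b = -2 + \frac{2 b^{2}}{-2 + b}$)
$\frac{44136}{w{\left(-20 - 63 \right)}} - \frac{14771}{-34336} = \frac{44136}{2 \frac{1}{-2 - 83} \left(2 + \left(-20 - 63\right)^{2} - \left(-20 - 63\right)\right)} - \frac{14771}{-34336} = \frac{44136}{2 \frac{1}{-2 - 83} \left(2 + \left(-20 - 63\right)^{2} - \left(-20 - 63\right)\right)} - - \frac{14771}{34336} = \frac{44136}{2 \frac{1}{-2 - 83} \left(2 + \left(-83\right)^{2} - -83\right)} + \frac{14771}{34336} = \frac{44136}{2 \frac{1}{-85} \left(2 + 6889 + 83\right)} + \frac{14771}{34336} = \frac{44136}{2 \left(- \frac{1}{85}\right) 6974} + \frac{14771}{34336} = \frac{44136}{- \frac{13948}{85}} + \frac{14771}{34336} = 44136 \left(- \frac{85}{13948}\right) + \frac{14771}{34336} = - \frac{937890}{3487} + \frac{14771}{34336} = - \frac{32151884563}{119729632}$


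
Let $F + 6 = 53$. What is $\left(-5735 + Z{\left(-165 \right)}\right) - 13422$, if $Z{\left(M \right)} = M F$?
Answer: $-26912$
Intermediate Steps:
$F = 47$ ($F = -6 + 53 = 47$)
$Z{\left(M \right)} = 47 M$ ($Z{\left(M \right)} = M 47 = 47 M$)
$\left(-5735 + Z{\left(-165 \right)}\right) - 13422 = \left(-5735 + 47 \left(-165\right)\right) - 13422 = \left(-5735 - 7755\right) - 13422 = -13490 - 13422 = -26912$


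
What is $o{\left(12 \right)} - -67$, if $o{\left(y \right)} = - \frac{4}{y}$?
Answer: $\frac{200}{3} \approx 66.667$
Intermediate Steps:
$o{\left(12 \right)} - -67 = - \frac{4}{12} - -67 = \left(-4\right) \frac{1}{12} + 67 = - \frac{1}{3} + 67 = \frac{200}{3}$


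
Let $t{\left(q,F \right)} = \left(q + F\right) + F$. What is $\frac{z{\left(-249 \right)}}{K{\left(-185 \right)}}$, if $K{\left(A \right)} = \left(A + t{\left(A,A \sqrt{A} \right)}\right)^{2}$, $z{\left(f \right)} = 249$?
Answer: $\frac{249}{136900 \left(1 + i \sqrt{185}\right)^{2}} \approx -9.6736 \cdot 10^{-6} - 1.4302 \cdot 10^{-6} i$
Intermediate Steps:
$t{\left(q,F \right)} = q + 2 F$ ($t{\left(q,F \right)} = \left(F + q\right) + F = q + 2 F$)
$K{\left(A \right)} = \left(2 A + 2 A^{\frac{3}{2}}\right)^{2}$ ($K{\left(A \right)} = \left(A + \left(A + 2 A \sqrt{A}\right)\right)^{2} = \left(A + \left(A + 2 A^{\frac{3}{2}}\right)\right)^{2} = \left(2 A + 2 A^{\frac{3}{2}}\right)^{2}$)
$\frac{z{\left(-249 \right)}}{K{\left(-185 \right)}} = \frac{249}{4 \left(-185 + \left(-185\right)^{\frac{3}{2}}\right)^{2}} = \frac{249}{4 \left(-185 - 185 i \sqrt{185}\right)^{2}}$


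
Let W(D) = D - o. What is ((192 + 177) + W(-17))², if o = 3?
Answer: 121801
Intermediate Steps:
W(D) = -3 + D (W(D) = D - 1*3 = D - 3 = -3 + D)
((192 + 177) + W(-17))² = ((192 + 177) + (-3 - 17))² = (369 - 20)² = 349² = 121801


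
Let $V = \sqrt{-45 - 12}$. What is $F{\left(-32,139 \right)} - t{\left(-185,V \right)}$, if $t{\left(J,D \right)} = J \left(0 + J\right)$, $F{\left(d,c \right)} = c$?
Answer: $-34086$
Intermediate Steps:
$V = i \sqrt{57}$ ($V = \sqrt{-45 - 12} = \sqrt{-57} = i \sqrt{57} \approx 7.5498 i$)
$t{\left(J,D \right)} = J^{2}$ ($t{\left(J,D \right)} = J J = J^{2}$)
$F{\left(-32,139 \right)} - t{\left(-185,V \right)} = 139 - \left(-185\right)^{2} = 139 - 34225 = -34086$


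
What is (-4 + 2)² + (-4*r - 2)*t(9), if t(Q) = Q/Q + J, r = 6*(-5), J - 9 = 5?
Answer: 1774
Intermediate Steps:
J = 14 (J = 9 + 5 = 14)
r = -30
t(Q) = 15 (t(Q) = Q/Q + 14 = 1 + 14 = 15)
(-4 + 2)² + (-4*r - 2)*t(9) = (-4 + 2)² + (-4*(-30) - 2)*15 = (-2)² + (120 - 2)*15 = 4 + 118*15 = 4 + 1770 = 1774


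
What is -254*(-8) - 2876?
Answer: -844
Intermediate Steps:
-254*(-8) - 2876 = 2032 - 2876 = -844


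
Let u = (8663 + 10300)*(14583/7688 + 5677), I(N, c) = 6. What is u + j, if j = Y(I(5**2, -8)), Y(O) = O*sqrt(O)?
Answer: 827912424717/7688 + 6*sqrt(6) ≈ 1.0769e+8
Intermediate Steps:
u = 827912424717/7688 (u = 18963*(14583*(1/7688) + 5677) = 18963*(14583/7688 + 5677) = 18963*(43659359/7688) = 827912424717/7688 ≈ 1.0769e+8)
Y(O) = O**(3/2)
j = 6*sqrt(6) (j = 6**(3/2) = 6*sqrt(6) ≈ 14.697)
u + j = 827912424717/7688 + 6*sqrt(6)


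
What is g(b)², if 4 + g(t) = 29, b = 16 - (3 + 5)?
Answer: 625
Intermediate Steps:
b = 8 (b = 16 - 1*8 = 16 - 8 = 8)
g(t) = 25 (g(t) = -4 + 29 = 25)
g(b)² = 25² = 625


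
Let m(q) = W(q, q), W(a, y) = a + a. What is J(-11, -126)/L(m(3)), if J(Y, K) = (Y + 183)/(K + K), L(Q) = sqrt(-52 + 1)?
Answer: 43*I*sqrt(51)/3213 ≈ 0.095575*I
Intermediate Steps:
W(a, y) = 2*a
m(q) = 2*q
L(Q) = I*sqrt(51) (L(Q) = sqrt(-51) = I*sqrt(51))
J(Y, K) = (183 + Y)/(2*K) (J(Y, K) = (183 + Y)/((2*K)) = (183 + Y)*(1/(2*K)) = (183 + Y)/(2*K))
J(-11, -126)/L(m(3)) = ((1/2)*(183 - 11)/(-126))/((I*sqrt(51))) = ((1/2)*(-1/126)*172)*(-I*sqrt(51)/51) = -(-43)*I*sqrt(51)/3213 = 43*I*sqrt(51)/3213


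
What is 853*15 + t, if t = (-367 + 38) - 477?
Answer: 11989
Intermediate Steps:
t = -806 (t = -329 - 477 = -806)
853*15 + t = 853*15 - 806 = 12795 - 806 = 11989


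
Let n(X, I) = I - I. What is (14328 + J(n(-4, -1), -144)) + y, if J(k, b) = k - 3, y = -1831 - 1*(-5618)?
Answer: 18112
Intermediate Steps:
n(X, I) = 0
y = 3787 (y = -1831 + 5618 = 3787)
J(k, b) = -3 + k
(14328 + J(n(-4, -1), -144)) + y = (14328 + (-3 + 0)) + 3787 = (14328 - 3) + 3787 = 14325 + 3787 = 18112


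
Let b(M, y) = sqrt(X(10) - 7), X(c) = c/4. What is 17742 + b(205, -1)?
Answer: 17742 + 3*I*sqrt(2)/2 ≈ 17742.0 + 2.1213*I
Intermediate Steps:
X(c) = c/4 (X(c) = c*(1/4) = c/4)
b(M, y) = 3*I*sqrt(2)/2 (b(M, y) = sqrt((1/4)*10 - 7) = sqrt(5/2 - 7) = sqrt(-9/2) = 3*I*sqrt(2)/2)
17742 + b(205, -1) = 17742 + 3*I*sqrt(2)/2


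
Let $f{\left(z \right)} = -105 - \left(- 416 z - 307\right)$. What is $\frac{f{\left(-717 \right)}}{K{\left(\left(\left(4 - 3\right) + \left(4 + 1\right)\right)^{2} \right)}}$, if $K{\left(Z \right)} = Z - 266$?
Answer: $\frac{29807}{23} \approx 1296.0$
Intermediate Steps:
$K{\left(Z \right)} = -266 + Z$
$f{\left(z \right)} = 202 + 416 z$ ($f{\left(z \right)} = -105 - \left(-307 - 416 z\right) = -105 + \left(307 + 416 z\right) = 202 + 416 z$)
$\frac{f{\left(-717 \right)}}{K{\left(\left(\left(4 - 3\right) + \left(4 + 1\right)\right)^{2} \right)}} = \frac{202 + 416 \left(-717\right)}{-266 + \left(\left(4 - 3\right) + \left(4 + 1\right)\right)^{2}} = \frac{202 - 298272}{-266 + \left(\left(4 - 3\right) + 5\right)^{2}} = - \frac{298070}{-266 + \left(1 + 5\right)^{2}} = - \frac{298070}{-266 + 6^{2}} = - \frac{298070}{-266 + 36} = - \frac{298070}{-230} = \left(-298070\right) \left(- \frac{1}{230}\right) = \frac{29807}{23}$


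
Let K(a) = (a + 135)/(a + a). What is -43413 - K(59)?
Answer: -2561464/59 ≈ -43415.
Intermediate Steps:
K(a) = (135 + a)/(2*a) (K(a) = (135 + a)/((2*a)) = (135 + a)*(1/(2*a)) = (135 + a)/(2*a))
-43413 - K(59) = -43413 - (135 + 59)/(2*59) = -43413 - 194/(2*59) = -43413 - 1*97/59 = -43413 - 97/59 = -2561464/59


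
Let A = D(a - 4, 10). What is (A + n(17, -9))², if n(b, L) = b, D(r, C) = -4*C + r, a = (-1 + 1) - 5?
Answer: 1024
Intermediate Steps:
a = -5 (a = 0 - 5 = -5)
D(r, C) = r - 4*C
A = -49 (A = (-5 - 4) - 4*10 = -9 - 40 = -49)
(A + n(17, -9))² = (-49 + 17)² = (-32)² = 1024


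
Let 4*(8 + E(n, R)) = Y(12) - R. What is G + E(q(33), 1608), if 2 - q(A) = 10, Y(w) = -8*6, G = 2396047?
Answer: 2395625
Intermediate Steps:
Y(w) = -48
q(A) = -8 (q(A) = 2 - 1*10 = 2 - 10 = -8)
E(n, R) = -20 - R/4 (E(n, R) = -8 + (-48 - R)/4 = -8 + (-12 - R/4) = -20 - R/4)
G + E(q(33), 1608) = 2396047 + (-20 - ¼*1608) = 2396047 + (-20 - 402) = 2396047 - 422 = 2395625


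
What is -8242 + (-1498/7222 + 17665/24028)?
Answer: -715072228793/86765108 ≈ -8241.5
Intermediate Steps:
-8242 + (-1498/7222 + 17665/24028) = -8242 + (-1498*1/7222 + 17665*(1/24028)) = -8242 + (-749/3611 + 17665/24028) = -8242 + 45791343/86765108 = -715072228793/86765108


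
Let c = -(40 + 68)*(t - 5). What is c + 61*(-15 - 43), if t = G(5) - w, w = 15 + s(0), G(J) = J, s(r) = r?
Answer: -1918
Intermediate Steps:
w = 15 (w = 15 + 0 = 15)
t = -10 (t = 5 - 1*15 = 5 - 15 = -10)
c = 1620 (c = -(40 + 68)*(-10 - 5) = -108*(-15) = -1*(-1620) = 1620)
c + 61*(-15 - 43) = 1620 + 61*(-15 - 43) = 1620 + 61*(-58) = 1620 - 3538 = -1918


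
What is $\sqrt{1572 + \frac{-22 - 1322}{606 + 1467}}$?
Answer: $\frac{2 \sqrt{187572641}}{691} \approx 39.64$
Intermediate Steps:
$\sqrt{1572 + \frac{-22 - 1322}{606 + 1467}} = \sqrt{1572 - \frac{1344}{2073}} = \sqrt{1572 - \frac{448}{691}} = \sqrt{\frac{1085804}{691}} = \frac{2 \sqrt{187572641}}{691}$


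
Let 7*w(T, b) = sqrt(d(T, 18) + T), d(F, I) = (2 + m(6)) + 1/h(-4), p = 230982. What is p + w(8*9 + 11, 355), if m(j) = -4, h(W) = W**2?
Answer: 230982 + sqrt(1297)/28 ≈ 2.3098e+5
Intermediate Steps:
d(F, I) = -31/16 (d(F, I) = (2 - 4) + 1/((-4)**2) = -2 + 1/16 = -31/16)
w(T, b) = sqrt(-31/16 + T)/7
p + w(8*9 + 11, 355) = 230982 + sqrt(-31 + 16*(8*9 + 11))/28 = 230982 + sqrt(-31 + 16*(72 + 11))/28 = 230982 + sqrt(-31 + 16*83)/28 = 230982 + sqrt(-31 + 1328)/28 = 230982 + sqrt(1297)/28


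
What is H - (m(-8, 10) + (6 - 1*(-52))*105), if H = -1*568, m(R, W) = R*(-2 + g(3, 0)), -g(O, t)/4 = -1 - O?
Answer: -6546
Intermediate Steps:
g(O, t) = 4 + 4*O (g(O, t) = -4*(-1 - O) = 4 + 4*O)
m(R, W) = 14*R (m(R, W) = R*(-2 + (4 + 4*3)) = R*(-2 + (4 + 12)) = R*(-2 + 16) = R*14 = 14*R)
H = -568
H - (m(-8, 10) + (6 - 1*(-52))*105) = -568 - (14*(-8) + (6 - 1*(-52))*105) = -568 - (-112 + (6 + 52)*105) = -568 - (-112 + 58*105) = -568 - (-112 + 6090) = -568 - 1*5978 = -568 - 5978 = -6546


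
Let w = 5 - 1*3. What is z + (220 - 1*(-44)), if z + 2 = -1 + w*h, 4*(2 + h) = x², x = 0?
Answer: 257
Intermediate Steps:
h = -2 (h = -2 + (¼)*0² = -2 + (¼)*0 = -2 + 0 = -2)
w = 2 (w = 5 - 3 = 2)
z = -7 (z = -2 + (-1 + 2*(-2)) = -2 + (-1 - 4) = -2 - 5 = -7)
z + (220 - 1*(-44)) = -7 + (220 - 1*(-44)) = -7 + (220 + 44) = -7 + 264 = 257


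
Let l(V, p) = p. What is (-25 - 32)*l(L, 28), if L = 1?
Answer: -1596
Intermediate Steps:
(-25 - 32)*l(L, 28) = (-25 - 32)*28 = -57*28 = -1596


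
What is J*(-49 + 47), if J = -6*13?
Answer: 156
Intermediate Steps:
J = -78
J*(-49 + 47) = -78*(-49 + 47) = -78*(-2) = 156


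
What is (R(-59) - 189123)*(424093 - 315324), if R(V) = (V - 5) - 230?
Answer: -20602697673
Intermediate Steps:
R(V) = -235 + V (R(V) = (-5 + V) - 230 = -235 + V)
(R(-59) - 189123)*(424093 - 315324) = ((-235 - 59) - 189123)*(424093 - 315324) = (-294 - 189123)*108769 = -189417*108769 = -20602697673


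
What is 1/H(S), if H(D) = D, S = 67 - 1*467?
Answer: -1/400 ≈ -0.0025000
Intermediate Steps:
S = -400 (S = 67 - 467 = -400)
1/H(S) = 1/(-400) = -1/400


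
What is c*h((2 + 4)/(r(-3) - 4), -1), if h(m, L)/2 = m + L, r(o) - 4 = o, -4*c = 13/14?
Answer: 39/28 ≈ 1.3929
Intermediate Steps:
c = -13/56 (c = -13/(4*14) = -1/4*13/14 = -13/56 ≈ -0.23214)
r(o) = 4 + o
h(m, L) = 2*L + 2*m (h(m, L) = 2*(m + L) = 2*(L + m) = 2*L + 2*m)
c*h((2 + 4)/(r(-3) - 4), -1) = -13*(2*(-1) + 2*((2 + 4)/((4 - 3) - 4)))/56 = -13*(-2 + 2*(6/(1 - 4)))/56 = -13*(-2 + 2*(6/(-3)))/56 = -13*(-2 + 2*(6*(-1/3)))/56 = -13*(-2 + 2*(-2))/56 = -13*(-2 - 4)/56 = -13/56*(-6) = 39/28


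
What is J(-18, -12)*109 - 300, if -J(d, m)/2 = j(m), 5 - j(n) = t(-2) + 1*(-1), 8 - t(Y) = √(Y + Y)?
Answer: 136 - 436*I ≈ 136.0 - 436.0*I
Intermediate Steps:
t(Y) = 8 - √2*√Y (t(Y) = 8 - √(Y + Y) = 8 - √(2*Y) = 8 - √2*√Y)
j(n) = -2 + 2*I (j(n) = 5 - ((8 - √2*√(-2)) + 1*(-1)) = 5 - ((8 - √2*I*√2) - 1) = 5 - ((8 - 2*I) - 1) = 5 - (7 - 2*I) = 5 + (-7 + 2*I) = -2 + 2*I)
J(d, m) = 4 - 4*I (J(d, m) = -2*(-2 + 2*I) = 4 - 4*I)
J(-18, -12)*109 - 300 = (4 - 4*I)*109 - 300 = (436 - 436*I) - 300 = 136 - 436*I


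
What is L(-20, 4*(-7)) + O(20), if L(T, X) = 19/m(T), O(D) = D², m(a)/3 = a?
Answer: 23981/60 ≈ 399.68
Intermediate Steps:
m(a) = 3*a
L(T, X) = 19/(3*T) (L(T, X) = 19/((3*T)) = 19*(1/(3*T)) = 19/(3*T))
L(-20, 4*(-7)) + O(20) = (19/3)/(-20) + 20² = (19/3)*(-1/20) + 400 = -19/60 + 400 = 23981/60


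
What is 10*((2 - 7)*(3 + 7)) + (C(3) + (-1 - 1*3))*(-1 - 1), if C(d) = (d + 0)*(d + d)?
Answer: -528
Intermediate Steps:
C(d) = 2*d² (C(d) = d*(2*d) = 2*d²)
10*((2 - 7)*(3 + 7)) + (C(3) + (-1 - 1*3))*(-1 - 1) = 10*((2 - 7)*(3 + 7)) + (2*3² + (-1 - 1*3))*(-1 - 1) = 10*(-5*10) + (2*9 + (-1 - 3))*(-2) = 10*(-50) + (18 - 4)*(-2) = -500 + 14*(-2) = -500 - 28 = -528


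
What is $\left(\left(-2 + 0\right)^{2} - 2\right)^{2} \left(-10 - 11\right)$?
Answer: $-84$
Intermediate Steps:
$\left(\left(-2 + 0\right)^{2} - 2\right)^{2} \left(-10 - 11\right) = \left(\left(-2\right)^{2} - 2\right)^{2} \left(-21\right) = \left(4 - 2\right)^{2} \left(-21\right) = 2^{2} \left(-21\right) = 4 \left(-21\right) = -84$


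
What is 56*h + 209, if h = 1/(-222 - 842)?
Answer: 3970/19 ≈ 208.95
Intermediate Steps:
h = -1/1064 (h = 1/(-1064) = -1/1064 ≈ -0.00093985)
56*h + 209 = 56*(-1/1064) + 209 = -1/19 + 209 = 3970/19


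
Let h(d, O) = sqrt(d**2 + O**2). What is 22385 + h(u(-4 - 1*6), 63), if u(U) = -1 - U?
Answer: 22385 + 45*sqrt(2) ≈ 22449.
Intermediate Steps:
h(d, O) = sqrt(O**2 + d**2)
22385 + h(u(-4 - 1*6), 63) = 22385 + sqrt(63**2 + (-1 - (-4 - 1*6))**2) = 22385 + sqrt(3969 + (-1 - (-4 - 6))**2) = 22385 + sqrt(3969 + (-1 - 1*(-10))**2) = 22385 + sqrt(3969 + (-1 + 10)**2) = 22385 + sqrt(3969 + 9**2) = 22385 + sqrt(3969 + 81) = 22385 + sqrt(4050) = 22385 + 45*sqrt(2)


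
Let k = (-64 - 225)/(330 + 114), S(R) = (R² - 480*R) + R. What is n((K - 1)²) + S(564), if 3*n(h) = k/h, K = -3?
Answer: 1021696991/21312 ≈ 47940.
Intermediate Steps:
S(R) = R² - 479*R
k = -289/444 ≈ -0.65090
n(h) = -289/(1332*h) (n(h) = (-289/(444*h))/3 = -289/(1332*h))
n((K - 1)²) + S(564) = -289/(1332*(-3 - 1)²) + 564*(-479 + 564) = -289/(1332*((-4)²)) + 564*85 = -289/1332/16 + 47940 = -289/1332*1/16 + 47940 = -289/21312 + 47940 = 1021696991/21312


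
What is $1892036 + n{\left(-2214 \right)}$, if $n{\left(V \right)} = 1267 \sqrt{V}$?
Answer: $1892036 + 3801 i \sqrt{246} \approx 1.892 \cdot 10^{6} + 59616.0 i$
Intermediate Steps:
$1892036 + n{\left(-2214 \right)} = 1892036 + 1267 \sqrt{-2214} = 1892036 + 1267 \cdot 3 i \sqrt{246} = 1892036 + 3801 i \sqrt{246}$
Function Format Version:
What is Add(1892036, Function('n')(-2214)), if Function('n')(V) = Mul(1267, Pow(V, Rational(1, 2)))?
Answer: Add(1892036, Mul(3801, I, Pow(246, Rational(1, 2)))) ≈ Add(1.8920e+6, Mul(59616., I))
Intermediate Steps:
Add(1892036, Function('n')(-2214)) = Add(1892036, Mul(1267, Pow(-2214, Rational(1, 2)))) = Add(1892036, Mul(1267, Mul(3, I, Pow(246, Rational(1, 2))))) = Add(1892036, Mul(3801, I, Pow(246, Rational(1, 2))))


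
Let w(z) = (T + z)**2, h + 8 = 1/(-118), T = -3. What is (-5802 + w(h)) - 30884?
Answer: -509128463/13924 ≈ -36565.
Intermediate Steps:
h = -945/118 (h = -8 + 1/(-118) = -8 - 1/118 = -945/118 ≈ -8.0085)
w(z) = (-3 + z)**2
(-5802 + w(h)) - 30884 = (-5802 + (-3 - 945/118)**2) - 30884 = (-5802 + (-1299/118)**2) - 30884 = (-5802 + 1687401/13924) - 30884 = -79099647/13924 - 30884 = -509128463/13924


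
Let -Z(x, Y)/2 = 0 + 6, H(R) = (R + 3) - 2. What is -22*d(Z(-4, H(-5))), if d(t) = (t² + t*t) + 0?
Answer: -6336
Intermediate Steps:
H(R) = 1 + R (H(R) = (3 + R) - 2 = 1 + R)
Z(x, Y) = -12 (Z(x, Y) = -2*(0 + 6) = -2*6 = -12)
d(t) = 2*t² (d(t) = (t² + t²) + 0 = 2*t² + 0 = 2*t²)
-22*d(Z(-4, H(-5))) = -44*(-12)² = -44*144 = -22*288 = -6336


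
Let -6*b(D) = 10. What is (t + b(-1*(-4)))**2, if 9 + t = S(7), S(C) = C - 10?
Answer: 1681/9 ≈ 186.78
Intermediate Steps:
b(D) = -5/3 (b(D) = -1/6*10 = -5/3)
S(C) = -10 + C
t = -12 (t = -9 + (-10 + 7) = -9 - 3 = -12)
(t + b(-1*(-4)))**2 = (-12 - 5/3)**2 = (-41/3)**2 = 1681/9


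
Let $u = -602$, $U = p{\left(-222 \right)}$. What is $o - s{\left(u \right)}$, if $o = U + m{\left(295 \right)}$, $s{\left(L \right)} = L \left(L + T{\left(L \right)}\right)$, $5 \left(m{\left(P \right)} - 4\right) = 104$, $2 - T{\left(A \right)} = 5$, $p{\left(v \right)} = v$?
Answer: $- \frac{1822036}{5} \approx -3.6441 \cdot 10^{5}$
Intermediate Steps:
$T{\left(A \right)} = -3$ ($T{\left(A \right)} = 2 - 5 = -3$)
$m{\left(P \right)} = \frac{124}{5}$ ($m{\left(P \right)} = 4 + \frac{1}{5} \cdot 104 = 4 + \frac{104}{5} = \frac{124}{5}$)
$U = -222$
$s{\left(L \right)} = L \left(-3 + L\right)$ ($s{\left(L \right)} = L \left(L - 3\right) = L \left(-3 + L\right)$)
$o = - \frac{986}{5}$ ($o = -222 + \frac{124}{5} = - \frac{986}{5} \approx -197.2$)
$o - s{\left(u \right)} = - \frac{986}{5} - - 602 \left(-3 - 602\right) = - \frac{986}{5} - \left(-602\right) \left(-605\right) = - \frac{986}{5} - 364210 = - \frac{1822036}{5}$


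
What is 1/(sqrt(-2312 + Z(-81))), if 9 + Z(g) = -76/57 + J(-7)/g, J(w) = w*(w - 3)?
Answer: -9*I*sqrt(188179)/188179 ≈ -0.020747*I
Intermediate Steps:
J(w) = w*(-3 + w)
Z(g) = -31/3 + 70/g (Z(g) = -9 + (-76/57 + (-7*(-3 - 7))/g) = -9 + (-76*1/57 + (-7*(-10))/g) = -9 + (-4/3 + 70/g) = -31/3 + 70/g)
1/(sqrt(-2312 + Z(-81))) = 1/(sqrt(-2312 + (-31/3 + 70/(-81)))) = 1/(sqrt(-2312 + (-31/3 + 70*(-1/81)))) = 1/(sqrt(-2312 + (-31/3 - 70/81))) = 1/(sqrt(-2312 - 907/81)) = 1/(sqrt(-188179/81)) = 1/(I*sqrt(188179)/9) = -9*I*sqrt(188179)/188179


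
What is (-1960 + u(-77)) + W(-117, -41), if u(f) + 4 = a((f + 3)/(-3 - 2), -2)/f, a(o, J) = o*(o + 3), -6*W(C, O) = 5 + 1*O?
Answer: -3775736/1925 ≈ -1961.4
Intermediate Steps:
W(C, O) = -⅚ - O/6 (W(C, O) = -(5 + 1*O)/6 = -(5 + O)/6 = -⅚ - O/6)
a(o, J) = o*(3 + o)
u(f) = -4 + (-⅗ - f/5)*(12/5 - f/5)/f (u(f) = -4 + (((f + 3)/(-3 - 2))*(3 + (f + 3)/(-3 - 2)))/f = -4 + (((3 + f)/(-5))*(3 + (3 + f)/(-5)))/f = -4 + (((3 + f)*(-⅕))*(3 + (3 + f)*(-⅕)))/f = -4 + ((-⅗ - f/5)*(3 + (-⅗ - f/5)))/f = -4 + ((-⅗ - f/5)*(12/5 - f/5))/f = -4 + (-⅗ - f/5)*(12/5 - f/5)/f)
(-1960 + u(-77)) + W(-117, -41) = (-1960 + (1/25)*(-36 + (-77)² - 109*(-77))/(-77)) + (-⅚ - ⅙*(-41)) = (-1960 + (1/25)*(-1/77)*(-36 + 5929 + 8393)) + (-⅚ + 41/6) = (-1960 + (1/25)*(-1/77)*14286) + 6 = (-1960 - 14286/1925) + 6 = -3787286/1925 + 6 = -3775736/1925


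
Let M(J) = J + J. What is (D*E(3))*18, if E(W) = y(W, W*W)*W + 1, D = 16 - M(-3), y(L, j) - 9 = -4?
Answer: 6336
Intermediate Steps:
y(L, j) = 5 (y(L, j) = 9 - 4 = 5)
M(J) = 2*J
D = 22 (D = 16 - 2*(-3) = 16 - 1*(-6) = 16 + 6 = 22)
E(W) = 1 + 5*W (E(W) = 5*W + 1 = 1 + 5*W)
(D*E(3))*18 = (22*(1 + 5*3))*18 = (22*(1 + 15))*18 = (22*16)*18 = 352*18 = 6336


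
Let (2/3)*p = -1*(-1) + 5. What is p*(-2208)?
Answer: -19872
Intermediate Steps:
p = 9 (p = 3*(-1*(-1) + 5)/2 = 3*(1 + 5)/2 = (3/2)*6 = 9)
p*(-2208) = 9*(-2208) = -19872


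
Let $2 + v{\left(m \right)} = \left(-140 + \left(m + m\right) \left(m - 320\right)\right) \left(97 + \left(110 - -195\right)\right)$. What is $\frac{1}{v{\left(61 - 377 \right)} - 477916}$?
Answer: $\frac{1}{161050506} \approx 6.2092 \cdot 10^{-9}$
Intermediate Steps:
$v{\left(m \right)} = -56282 + 804 m \left(-320 + m\right)$ ($v{\left(m \right)} = -2 + \left(-140 + \left(m + m\right) \left(m - 320\right)\right) \left(97 + \left(110 - -195\right)\right) = -2 + \left(-140 + 2 m \left(-320 + m\right)\right) \left(97 + \left(110 + 195\right)\right) = -2 + \left(-140 + 2 m \left(-320 + m\right)\right) \left(97 + 305\right) = -2 + \left(-140 + 2 m \left(-320 + m\right)\right) 402 = -2 + \left(-56280 + 804 m \left(-320 + m\right)\right) = -56282 + 804 m \left(-320 + m\right)$)
$\frac{1}{v{\left(61 - 377 \right)} - 477916} = \frac{1}{\left(-56282 - 257280 \left(61 - 377\right) + 804 \left(61 - 377\right)^{2}\right) - 477916} = \frac{1}{\left(-56282 - -81300480 + 804 \left(-316\right)^{2}\right) - 477916} = \frac{1}{\left(-56282 + 81300480 + 804 \cdot 99856\right) - 477916} = \frac{1}{\left(-56282 + 81300480 + 80284224\right) - 477916} = \frac{1}{161528422 - 477916} = \frac{1}{161050506}$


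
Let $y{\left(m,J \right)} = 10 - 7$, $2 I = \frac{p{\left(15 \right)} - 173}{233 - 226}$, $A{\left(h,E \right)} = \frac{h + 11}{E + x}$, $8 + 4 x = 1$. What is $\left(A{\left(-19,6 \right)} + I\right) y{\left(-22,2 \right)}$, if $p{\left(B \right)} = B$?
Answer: $- \frac{4701}{119} \approx -39.504$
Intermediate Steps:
$x = - \frac{7}{4}$ ($x = -2 + \frac{1}{4} \cdot 1 = -2 + \frac{1}{4} = - \frac{7}{4} \approx -1.75$)
$A{\left(h,E \right)} = \frac{11 + h}{- \frac{7}{4} + E}$ ($A{\left(h,E \right)} = \frac{h + 11}{E - \frac{7}{4}} = \frac{11 + h}{- \frac{7}{4} + E}$)
$I = - \frac{79}{7}$ ($I = \frac{\left(15 - 173\right) \frac{1}{233 - 226}}{2} = \frac{\left(-158\right) \frac{1}{7}}{2} = \frac{1}{2} \left(- \frac{158}{7}\right) = - \frac{79}{7} \approx -11.286$)
$y{\left(m,J \right)} = 3$ ($y{\left(m,J \right)} = 10 - 7 = 3$)
$\left(A{\left(-19,6 \right)} + I\right) y{\left(-22,2 \right)} = \left(\frac{4 \left(11 - 19\right)}{-7 + 4 \cdot 6} - \frac{79}{7}\right) 3 = \left(4 \frac{1}{-7 + 24} \left(-8\right) - \frac{79}{7}\right) 3 = \left(4 \cdot \frac{1}{17} \left(-8\right) - \frac{79}{7}\right) 3 = \left(- \frac{32}{17} - \frac{79}{7}\right) 3 = \left(- \frac{1567}{119}\right) 3 = - \frac{4701}{119}$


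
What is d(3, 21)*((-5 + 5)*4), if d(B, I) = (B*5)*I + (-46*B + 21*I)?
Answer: 0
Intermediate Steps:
d(B, I) = -46*B + 21*I + 5*B*I (d(B, I) = (5*B)*I + (-46*B + 21*I) = 5*B*I + (-46*B + 21*I) = -46*B + 21*I + 5*B*I)
d(3, 21)*((-5 + 5)*4) = (-46*3 + 21*21 + 5*3*21)*((-5 + 5)*4) = (-138 + 441 + 315)*(0*4) = 618*0 = 0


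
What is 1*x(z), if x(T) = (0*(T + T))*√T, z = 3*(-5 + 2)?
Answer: 0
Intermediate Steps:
z = -9 (z = 3*(-3) = -9)
x(T) = 0 (x(T) = (0*(2*T))*√T = 0*√T = 0)
1*x(z) = 1*0 = 0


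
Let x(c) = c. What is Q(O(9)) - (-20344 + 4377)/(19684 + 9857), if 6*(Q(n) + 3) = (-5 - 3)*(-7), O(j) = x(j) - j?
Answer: 203060/29541 ≈ 6.8738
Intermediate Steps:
O(j) = 0 (O(j) = j - j = 0)
Q(n) = 19/3 (Q(n) = -3 + ((-5 - 3)*(-7))/6 = -3 + (-8*(-7))/6 = -3 + (⅙)*56 = -3 + 28/3 = 19/3)
Q(O(9)) - (-20344 + 4377)/(19684 + 9857) = 19/3 - (-20344 + 4377)/(19684 + 9857) = 19/3 - (-15967)/29541 = 19/3 - 1*(-15967/29541) = 19/3 + 15967/29541 = 203060/29541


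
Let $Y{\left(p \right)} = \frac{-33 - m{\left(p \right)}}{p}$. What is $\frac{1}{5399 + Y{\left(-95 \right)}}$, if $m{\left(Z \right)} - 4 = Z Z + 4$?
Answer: $\frac{95}{521971} \approx 0.000182$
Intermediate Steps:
$m{\left(Z \right)} = 8 + Z^{2}$ ($m{\left(Z \right)} = 4 + \left(Z Z + 4\right) = 4 + \left(Z^{2} + 4\right) = 4 + \left(4 + Z^{2}\right) = 8 + Z^{2}$)
$Y{\left(p \right)} = \frac{-41 - p^{2}}{p}$ ($Y{\left(p \right)} = \frac{-33 - \left(8 + p^{2}\right)}{p} = \frac{-41 - p^{2}}{p}$)
$\frac{1}{5399 + Y{\left(-95 \right)}} = \frac{1}{5399 - \left(-95 + \frac{41}{-95}\right)} = \frac{1}{5399 + \left(95 - - \frac{41}{95}\right)} = \frac{1}{5399 + \left(95 + \frac{41}{95}\right)} = \frac{1}{5399 + \frac{9066}{95}} = \frac{1}{\frac{521971}{95}} = \frac{95}{521971}$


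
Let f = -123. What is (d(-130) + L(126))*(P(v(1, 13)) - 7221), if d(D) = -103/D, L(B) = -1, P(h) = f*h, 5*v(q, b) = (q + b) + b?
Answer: 532251/325 ≈ 1637.7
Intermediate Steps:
v(q, b) = q/5 + 2*b/5 (v(q, b) = ((q + b) + b)/5 = ((b + q) + b)/5 = (q + 2*b)/5 = q/5 + 2*b/5)
P(h) = -123*h
(d(-130) + L(126))*(P(v(1, 13)) - 7221) = (-103/(-130) - 1)*(-123*((1/5)*1 + (2/5)*13) - 7221) = (-103*(-1/130) - 1)*(-123*(1/5 + 26/5) - 7221) = (103/130 - 1)*(-123*27/5 - 7221) = -27*(-3321/5 - 7221)/130 = -27/130*(-39426/5) = 532251/325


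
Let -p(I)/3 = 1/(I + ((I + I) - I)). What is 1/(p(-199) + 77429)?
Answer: 398/30816745 ≈ 1.2915e-5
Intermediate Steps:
p(I) = -3/(2*I) (p(I) = -3/(I + ((I + I) - I)) = -3/(I + (2*I - I)) = -3/(I + I) = -3*1/(2*I) = -3/(2*I))
1/(p(-199) + 77429) = 1/(-3/2/(-199) + 77429) = 1/(-3/2*(-1/199) + 77429) = 1/(3/398 + 77429) = 1/(30816745/398) = 398/30816745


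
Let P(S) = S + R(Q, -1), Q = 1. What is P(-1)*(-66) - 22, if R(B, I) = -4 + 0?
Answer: 308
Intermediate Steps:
R(B, I) = -4
P(S) = -4 + S (P(S) = S - 4 = -4 + S)
P(-1)*(-66) - 22 = (-4 - 1)*(-66) - 22 = -5*(-66) - 22 = 330 - 22 = 308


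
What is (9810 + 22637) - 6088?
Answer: 26359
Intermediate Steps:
(9810 + 22637) - 6088 = 32447 - 6088 = 26359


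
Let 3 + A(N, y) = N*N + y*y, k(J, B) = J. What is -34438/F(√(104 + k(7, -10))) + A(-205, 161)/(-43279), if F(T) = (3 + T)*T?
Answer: -748686194/2207229 + 17219*√111/1887 ≈ -243.06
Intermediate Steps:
A(N, y) = -3 + N² + y² (A(N, y) = -3 + (N*N + y*y) = -3 + (N² + y²) = -3 + N² + y²)
F(T) = T*(3 + T)
-34438/F(√(104 + k(7, -10))) + A(-205, 161)/(-43279) = -34438*1/((3 + √(104 + 7))*√(104 + 7)) + (-3 + (-205)² + 161²)/(-43279) = -34438*√111/(111*(3 + √111)) + (-3 + 42025 + 25921)*(-1/43279) = -34438*√111/(111*(3 + √111)) + 67943*(-1/43279) = -34438*√111/(111*(3 + √111)) - 67943/43279 = -67943/43279 - 34438*√111/(111*(3 + √111))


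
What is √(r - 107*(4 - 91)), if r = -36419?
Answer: I*√27110 ≈ 164.65*I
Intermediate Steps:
√(r - 107*(4 - 91)) = √(-36419 - 107*(4 - 91)) = √(-36419 - 107*(-87)) = √(-36419 + 9309) = √(-27110) = I*√27110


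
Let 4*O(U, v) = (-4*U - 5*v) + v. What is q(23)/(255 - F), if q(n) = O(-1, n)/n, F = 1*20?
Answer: -22/5405 ≈ -0.0040703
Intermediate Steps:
F = 20
O(U, v) = -U - v (O(U, v) = ((-4*U - 5*v) + v)/4 = ((-5*v - 4*U) + v)/4 = (-4*U - 4*v)/4 = -U - v)
q(n) = (1 - n)/n (q(n) = (-1*(-1) - n)/n = (1 - n)/n)
q(23)/(255 - F) = ((1 - 1*23)/23)/(255 - 1*20) = ((1 - 23)/23)/(255 - 20) = ((1/23)*(-22))/235 = -22/23*1/235 = -22/5405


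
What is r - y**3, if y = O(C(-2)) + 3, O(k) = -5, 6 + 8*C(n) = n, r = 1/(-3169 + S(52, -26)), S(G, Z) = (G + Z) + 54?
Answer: 24711/3089 ≈ 7.9997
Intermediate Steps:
S(G, Z) = 54 + G + Z
r = -1/3089 (r = 1/(-3169 + (54 + 52 - 26)) = 1/(-3169 + 80) = 1/(-3089) = -1/3089 ≈ -0.00032373)
C(n) = -3/4 + n/8
y = -2 (y = -5 + 3 = -2)
r - y**3 = -1/3089 - 1*(-2)**3 = -1/3089 - 1*(-8) = -1/3089 + 8 = 24711/3089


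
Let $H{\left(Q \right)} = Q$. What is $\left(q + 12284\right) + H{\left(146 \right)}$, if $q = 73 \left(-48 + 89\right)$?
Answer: $15423$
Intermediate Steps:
$q = 2993$ ($q = 73 \cdot 41 = 2993$)
$\left(q + 12284\right) + H{\left(146 \right)} = \left(2993 + 12284\right) + 146 = 15277 + 146 = 15423$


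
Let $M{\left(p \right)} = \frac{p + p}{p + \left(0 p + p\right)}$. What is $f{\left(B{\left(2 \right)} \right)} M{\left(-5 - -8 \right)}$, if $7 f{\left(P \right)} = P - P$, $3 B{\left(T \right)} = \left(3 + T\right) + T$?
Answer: $0$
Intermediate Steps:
$B{\left(T \right)} = 1 + \frac{2 T}{3}$ ($B{\left(T \right)} = \frac{\left(3 + T\right) + T}{3} = \frac{3 + 2 T}{3} = 1 + \frac{2 T}{3}$)
$f{\left(P \right)} = 0$ ($f{\left(P \right)} = \frac{P - P}{7} = \frac{1}{7} \cdot 0 = 0$)
$M{\left(p \right)} = 1$ ($M{\left(p \right)} = \frac{2 p}{p + \left(0 + p\right)} = \frac{2 p}{p + p} = \frac{2 p}{2 p} = 2 p \frac{1}{2 p} = 1$)
$f{\left(B{\left(2 \right)} \right)} M{\left(-5 - -8 \right)} = 0 \cdot 1 = 0$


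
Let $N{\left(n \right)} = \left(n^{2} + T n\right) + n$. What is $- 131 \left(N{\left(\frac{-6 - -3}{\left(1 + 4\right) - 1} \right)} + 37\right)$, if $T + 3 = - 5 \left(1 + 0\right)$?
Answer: $- \frac{89735}{16} \approx -5608.4$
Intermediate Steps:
$T = -8$ ($T = -3 - 5 \left(1 + 0\right) = -3 - 5 = -8$)
$N{\left(n \right)} = n^{2} - 7 n$ ($N{\left(n \right)} = \left(n^{2} - 8 n\right) + n = n^{2} - 7 n$)
$- 131 \left(N{\left(\frac{-6 - -3}{\left(1 + 4\right) - 1} \right)} + 37\right) = - 131 \left(\frac{-6 - -3}{\left(1 + 4\right) - 1} \left(-7 + \frac{-6 - -3}{\left(1 + 4\right) - 1}\right) + 37\right) = - 131 \left(\frac{-6 + 3}{5 - 1} \left(-7 + \frac{-6 + 3}{5 - 1}\right) + 37\right) = - 131 \left(- \frac{3}{4} \left(-7 - \frac{3}{4}\right) + 37\right) = - 131 \left(\left(-3\right) \frac{1}{4} \left(-7 - \frac{3}{4}\right) + 37\right) = - 131 \left(- \frac{3 \left(-7 - \frac{3}{4}\right)}{4} + 37\right) = - 131 \left(\left(- \frac{3}{4}\right) \left(- \frac{31}{4}\right) + 37\right) = - 131 \left(\frac{93}{16} + 37\right) = \left(-131\right) \frac{685}{16} = - \frac{89735}{16}$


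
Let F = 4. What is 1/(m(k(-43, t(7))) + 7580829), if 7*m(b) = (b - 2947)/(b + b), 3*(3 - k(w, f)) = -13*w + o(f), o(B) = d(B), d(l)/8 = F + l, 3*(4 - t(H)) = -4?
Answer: 26236/198890658041 ≈ 1.3191e-7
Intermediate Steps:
t(H) = 16/3 (t(H) = 4 - 1/3*(-4) = 4 + 4/3 = 16/3)
d(l) = 32 + 8*l (d(l) = 8*(4 + l) = 32 + 8*l)
o(B) = 32 + 8*B
k(w, f) = -23/3 - 8*f/3 + 13*w/3 (k(w, f) = 3 - (-13*w + (32 + 8*f))/3 = 3 - (32 - 13*w + 8*f)/3 = 3 + (-32/3 - 8*f/3 + 13*w/3) = -23/3 - 8*f/3 + 13*w/3)
m(b) = (-2947 + b)/(14*b) (m(b) = ((b - 2947)/(b + b))/7 = ((-2947 + b)/((2*b)))/7 = ((-2947 + b)*(1/(2*b)))/7 = ((-2947 + b)/(2*b))/7 = (-2947 + b)/(14*b))
1/(m(k(-43, t(7))) + 7580829) = 1/((-2947 + (-23/3 - 8/3*16/3 + (13/3)*(-43)))/(14*(-23/3 - 8/3*16/3 + (13/3)*(-43))) + 7580829) = 1/((-2947 + (-23/3 - 128/9 - 559/3))/(14*(-23/3 - 128/9 - 559/3)) + 7580829) = 1/((-2947 - 1874/9)/(14*(-1874/9)) + 7580829) = 1/((1/14)*(-9/1874)*(-28397/9) + 7580829) = 1/(28397/26236 + 7580829) = 1/(198890658041/26236) = 26236/198890658041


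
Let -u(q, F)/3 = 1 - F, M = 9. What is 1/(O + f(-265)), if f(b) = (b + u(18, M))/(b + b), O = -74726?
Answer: -530/39604539 ≈ -1.3382e-5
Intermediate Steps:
u(q, F) = -3 + 3*F (u(q, F) = -3*(1 - F) = -3 + 3*F)
f(b) = (24 + b)/(2*b) (f(b) = (b + (-3 + 3*9))/(b + b) = (b + (-3 + 27))/((2*b)) = (b + 24)*(1/(2*b)) = (24 + b)*(1/(2*b)) = (24 + b)/(2*b))
1/(O + f(-265)) = 1/(-74726 + (½)*(24 - 265)/(-265)) = 1/(-74726 + (½)*(-1/265)*(-241)) = 1/(-74726 + 241/530) = 1/(-39604539/530) = -530/39604539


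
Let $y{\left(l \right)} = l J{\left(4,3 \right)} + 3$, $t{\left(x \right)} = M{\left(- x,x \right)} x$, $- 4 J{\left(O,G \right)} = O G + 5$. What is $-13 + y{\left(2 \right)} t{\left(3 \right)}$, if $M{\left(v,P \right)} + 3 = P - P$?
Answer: $\frac{73}{2} \approx 36.5$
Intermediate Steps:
$M{\left(v,P \right)} = -3$ ($M{\left(v,P \right)} = -3 + \left(P - P\right) = -3 + 0 = -3$)
$J{\left(O,G \right)} = - \frac{5}{4} - \frac{G O}{4}$ ($J{\left(O,G \right)} = - \frac{O G + 5}{4} = - \frac{G O + 5}{4} = - \frac{5 + G O}{4} = - \frac{5}{4} - \frac{G O}{4}$)
$t{\left(x \right)} = - 3 x$
$y{\left(l \right)} = 3 - \frac{17 l}{4}$ ($y{\left(l \right)} = l \left(- \frac{5}{4} - \frac{3}{4} \cdot 4\right) + 3 = l \left(- \frac{5}{4} - 3\right) + 3 = l \left(- \frac{17}{4}\right) + 3 = - \frac{17 l}{4} + 3 = 3 - \frac{17 l}{4}$)
$-13 + y{\left(2 \right)} t{\left(3 \right)} = -13 + \left(3 - \frac{17}{2}\right) \left(\left(-3\right) 3\right) = -13 + \left(3 - \frac{17}{2}\right) \left(-9\right) = -13 - - \frac{99}{2} = -13 + \frac{99}{2} = \frac{73}{2}$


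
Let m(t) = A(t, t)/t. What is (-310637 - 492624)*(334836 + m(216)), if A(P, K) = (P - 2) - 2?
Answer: -14523920383417/54 ≈ -2.6896e+11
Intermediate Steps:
A(P, K) = -4 + P (A(P, K) = (-2 + P) - 2 = -4 + P)
m(t) = (-4 + t)/t
(-310637 - 492624)*(334836 + m(216)) = (-310637 - 492624)*(334836 + (-4 + 216)/216) = -803261*(334836 + (1/216)*212) = -803261*(334836 + 53/54) = -803261*18081197/54 = -14523920383417/54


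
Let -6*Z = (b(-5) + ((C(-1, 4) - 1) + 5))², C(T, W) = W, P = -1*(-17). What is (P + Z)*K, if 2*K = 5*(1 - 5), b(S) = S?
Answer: -155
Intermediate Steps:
P = 17
K = -10 (K = (5*(1 - 5))/2 = (5*(-4))/2 = (½)*(-20) = -10)
Z = -3/2 (Z = -(-5 + ((4 - 1) + 5))²/6 = -(-5 + (3 + 5))²/6 = -(-5 + 8)²/6 = -⅙*3² = -⅙*9 = -3/2 ≈ -1.5000)
(P + Z)*K = (17 - 3/2)*(-10) = (31/2)*(-10) = -155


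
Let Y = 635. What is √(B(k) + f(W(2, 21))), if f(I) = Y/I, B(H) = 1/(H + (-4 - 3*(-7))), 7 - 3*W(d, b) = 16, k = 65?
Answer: I*√12808482/246 ≈ 14.548*I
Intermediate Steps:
W(d, b) = -3 (W(d, b) = 7/3 - ⅓*16 = 7/3 - 16/3 = -3)
B(H) = 1/(17 + H) (B(H) = 1/(H + (-4 + 21)) = 1/(H + 17) = 1/(17 + H))
f(I) = 635/I
√(B(k) + f(W(2, 21))) = √(1/(17 + 65) + 635/(-3)) = √(1/82 + 635*(-⅓)) = √(1/82 - 635/3) = √(-52067/246) = I*√12808482/246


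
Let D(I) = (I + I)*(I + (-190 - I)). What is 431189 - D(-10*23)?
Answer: 343789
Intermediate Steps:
D(I) = -380*I (D(I) = (2*I)*(-190) = -380*I)
431189 - D(-10*23) = 431189 - (-380)*(-10*23) = 431189 - (-380)*(-230) = 431189 - 1*87400 = 431189 - 87400 = 343789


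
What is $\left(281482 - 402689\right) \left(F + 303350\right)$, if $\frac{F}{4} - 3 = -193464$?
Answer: $57027166258$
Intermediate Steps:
$F = -773844$ ($F = 12 + 4 \left(-193464\right) = 12 - 773856 = -773844$)
$\left(281482 - 402689\right) \left(F + 303350\right) = \left(281482 - 402689\right) \left(-773844 + 303350\right) = \left(-121207\right) \left(-470494\right) = 57027166258$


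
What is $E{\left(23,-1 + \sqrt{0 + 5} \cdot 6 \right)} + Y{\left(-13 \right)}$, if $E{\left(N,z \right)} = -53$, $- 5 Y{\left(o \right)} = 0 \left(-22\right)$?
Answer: $-53$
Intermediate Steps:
$Y{\left(o \right)} = 0$ ($Y{\left(o \right)} = - \frac{0 \left(-22\right)}{5} = \left(- \frac{1}{5}\right) 0 = 0$)
$E{\left(23,-1 + \sqrt{0 + 5} \cdot 6 \right)} + Y{\left(-13 \right)} = -53 + 0 = -53$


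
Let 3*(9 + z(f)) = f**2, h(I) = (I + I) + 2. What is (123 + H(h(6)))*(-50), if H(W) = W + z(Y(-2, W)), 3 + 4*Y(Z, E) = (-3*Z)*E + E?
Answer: -379225/24 ≈ -15801.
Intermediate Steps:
h(I) = 2 + 2*I (h(I) = 2*I + 2 = 2 + 2*I)
Y(Z, E) = -3/4 + E/4 - 3*E*Z/4 (Y(Z, E) = -3/4 + ((-3*Z)*E + E)/4 = -3/4 + (-3*E*Z + E)/4 = -3/4 + (E - 3*E*Z)/4 = -3/4 + (E/4 - 3*E*Z/4) = -3/4 + E/4 - 3*E*Z/4)
z(f) = -9 + f**2/3
H(W) = -9 + W + (-3/4 + 7*W/4)**2/3 (H(W) = W + (-9 + (-3/4 + W/4 - 3/4*W*(-2))**2/3) = W + (-9 + (-3/4 + W/4 + 3*W/2)**2/3) = W + (-9 + (-3/4 + 7*W/4)**2/3) = -9 + W + (-3/4 + 7*W/4)**2/3)
(123 + H(h(6)))*(-50) = (123 + (-141/16 + (2 + 2*6)/8 + 49*(2 + 2*6)**2/48))*(-50) = (123 + (-141/16 + (2 + 12)/8 + 49*(2 + 12)**2/48))*(-50) = (123 + (-141/16 + (1/8)*14 + (49/48)*14**2))*(-50) = (123 + (-141/16 + 7/4 + (49/48)*196))*(-50) = (123 + (-141/16 + 7/4 + 2401/12))*(-50) = (123 + 9265/48)*(-50) = (15169/48)*(-50) = -379225/24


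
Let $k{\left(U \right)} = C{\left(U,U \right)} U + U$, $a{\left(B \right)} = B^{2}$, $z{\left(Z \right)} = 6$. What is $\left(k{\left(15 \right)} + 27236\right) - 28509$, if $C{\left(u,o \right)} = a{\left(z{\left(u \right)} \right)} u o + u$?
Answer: $120467$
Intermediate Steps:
$C{\left(u,o \right)} = u + 36 o u$ ($C{\left(u,o \right)} = 6^{2} u o + u = 36 u o + u = 36 o u + u = u + 36 o u$)
$k{\left(U \right)} = U + U^{2} \left(1 + 36 U\right)$ ($k{\left(U \right)} = U \left(1 + 36 U\right) U + U = U^{2} \left(1 + 36 U\right) + U = U + U^{2} \left(1 + 36 U\right)$)
$\left(k{\left(15 \right)} + 27236\right) - 28509 = \left(15 \left(1 + 15 \left(1 + 36 \cdot 15\right)\right) + 27236\right) - 28509 = \left(15 \left(1 + 15 \left(1 + 540\right)\right) + 27236\right) - 28509 = \left(15 \left(1 + 15 \cdot 541\right) + 27236\right) - 28509 = \left(15 \left(1 + 8115\right) + 27236\right) - 28509 = \left(15 \cdot 8116 + 27236\right) - 28509 = \left(121740 + 27236\right) - 28509 = 148976 - 28509 = 120467$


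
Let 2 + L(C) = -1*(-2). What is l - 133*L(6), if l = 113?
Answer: 113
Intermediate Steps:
L(C) = 0 (L(C) = -2 - 1*(-2) = -2 + 2 = 0)
l - 133*L(6) = 113 - 133*0 = 113 + 0 = 113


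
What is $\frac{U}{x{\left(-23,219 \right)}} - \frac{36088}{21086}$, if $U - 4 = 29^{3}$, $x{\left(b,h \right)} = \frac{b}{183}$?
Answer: $- \frac{3620270233}{18653} \approx -1.9409 \cdot 10^{5}$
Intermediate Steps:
$x{\left(b,h \right)} = \frac{b}{183}$ ($x{\left(b,h \right)} = b \frac{1}{183} = \frac{b}{183}$)
$U = 24393$ ($U = 4 + 29^{3} = 4 + 24389 = 24393$)
$\frac{U}{x{\left(-23,219 \right)}} - \frac{36088}{21086} = \frac{24393}{\frac{1}{183} \left(-23\right)} - \frac{36088}{21086} = \frac{24393}{- \frac{23}{183}} - \frac{1388}{811} = 24393 \left(- \frac{183}{23}\right) - \frac{1388}{811} = - \frac{4463919}{23} - \frac{1388}{811} = - \frac{3620270233}{18653}$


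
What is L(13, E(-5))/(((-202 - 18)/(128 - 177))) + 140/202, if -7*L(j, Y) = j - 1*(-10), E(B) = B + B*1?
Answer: -861/22220 ≈ -0.038749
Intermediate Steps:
E(B) = 2*B (E(B) = B + B = 2*B)
L(j, Y) = -10/7 - j/7 (L(j, Y) = -(j - 1*(-10))/7 = -(j + 10)/7 = -(10 + j)/7 = -10/7 - j/7)
L(13, E(-5))/(((-202 - 18)/(128 - 177))) + 140/202 = (-10/7 - 1/7*13)/(((-202 - 18)/(128 - 177))) + 140/202 = (-10/7 - 13/7)/((-220/(-49))) + 140*(1/202) = -23/(7*((-220*(-1/49)))) + 70/101 = -23/(7*220/49) + 70/101 = -23/7*49/220 + 70/101 = -161/220 + 70/101 = -861/22220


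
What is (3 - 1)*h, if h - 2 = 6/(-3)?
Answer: 0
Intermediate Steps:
h = 0 (h = 2 + 6/(-3) = 2 + 6*(-⅓) = 2 - 2 = 0)
(3 - 1)*h = (3 - 1)*0 = 2*0 = 0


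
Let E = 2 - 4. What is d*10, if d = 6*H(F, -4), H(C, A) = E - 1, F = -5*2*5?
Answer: -180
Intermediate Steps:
E = -2
F = -50 (F = -10*5 = -50)
H(C, A) = -3 (H(C, A) = -2 - 1 = -3)
d = -18 (d = 6*(-3) = -18)
d*10 = -18*10 = -180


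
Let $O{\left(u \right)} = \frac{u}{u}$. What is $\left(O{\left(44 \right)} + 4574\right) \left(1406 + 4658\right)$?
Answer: $27742800$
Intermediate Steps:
$O{\left(u \right)} = 1$
$\left(O{\left(44 \right)} + 4574\right) \left(1406 + 4658\right) = \left(1 + 4574\right) \left(1406 + 4658\right) = 4575 \cdot 6064 = 27742800$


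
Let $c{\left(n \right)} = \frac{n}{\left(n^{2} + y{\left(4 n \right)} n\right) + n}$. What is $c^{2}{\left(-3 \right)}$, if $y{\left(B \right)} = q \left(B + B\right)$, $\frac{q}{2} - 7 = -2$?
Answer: $\frac{1}{58564} \approx 1.7075 \cdot 10^{-5}$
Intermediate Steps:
$q = 10$ ($q = 14 + 2 \left(-2\right) = 14 - 4 = 10$)
$y{\left(B \right)} = 20 B$ ($y{\left(B \right)} = 10 \left(B + B\right) = 10 \cdot 2 B = 20 B$)
$c{\left(n \right)} = \frac{n}{n + 81 n^{2}}$ ($c{\left(n \right)} = \frac{n}{\left(n^{2} + 20 \cdot 4 n n\right) + n} = \frac{n}{\left(n^{2} + 80 n n\right) + n} = \frac{n}{\left(n^{2} + 80 n^{2}\right) + n} = \frac{n}{81 n^{2} + n} = \frac{n}{n + 81 n^{2}}$)
$c^{2}{\left(-3 \right)} = \left(\frac{1}{1 + 81 \left(-3\right)}\right)^{2} = \left(\frac{1}{1 - 243}\right)^{2} = \left(\frac{1}{-242}\right)^{2} = \left(- \frac{1}{242}\right)^{2} = \frac{1}{58564}$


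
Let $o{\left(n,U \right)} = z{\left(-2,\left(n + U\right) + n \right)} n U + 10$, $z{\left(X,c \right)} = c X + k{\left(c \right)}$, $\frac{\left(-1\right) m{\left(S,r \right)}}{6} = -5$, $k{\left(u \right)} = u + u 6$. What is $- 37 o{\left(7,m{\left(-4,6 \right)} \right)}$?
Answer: $-1709770$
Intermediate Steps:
$k{\left(u \right)} = 7 u$ ($k{\left(u \right)} = u + 6 u = 7 u$)
$m{\left(S,r \right)} = 30$ ($m{\left(S,r \right)} = \left(-6\right) \left(-5\right) = 30$)
$z{\left(X,c \right)} = 7 c + X c$ ($z{\left(X,c \right)} = c X + 7 c = X c + 7 c = 7 c + X c$)
$o{\left(n,U \right)} = 10 + U n \left(5 U + 10 n\right)$ ($o{\left(n,U \right)} = \left(\left(n + U\right) + n\right) \left(7 - 2\right) n U + 10 = \left(\left(U + n\right) + n\right) 5 n U + 10 = \left(U + 2 n\right) 5 n U + 10 = \left(5 U + 10 n\right) n U + 10 = n \left(5 U + 10 n\right) U + 10 = U n \left(5 U + 10 n\right) + 10 = 10 + U n \left(5 U + 10 n\right)$)
$- 37 o{\left(7,m{\left(-4,6 \right)} \right)} = - 37 \left(10 + 5 \cdot 30 \cdot 7 \left(30 + 2 \cdot 7\right)\right) = - 37 \left(10 + 5 \cdot 30 \cdot 7 \left(30 + 14\right)\right) = - 37 \left(10 + 5 \cdot 30 \cdot 7 \cdot 44\right) = - 37 \left(10 + 46200\right) = \left(-37\right) 46210 = -1709770$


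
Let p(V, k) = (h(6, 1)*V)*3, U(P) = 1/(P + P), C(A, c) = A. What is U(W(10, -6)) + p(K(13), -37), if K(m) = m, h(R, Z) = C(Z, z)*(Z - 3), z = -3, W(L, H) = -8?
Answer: -1249/16 ≈ -78.063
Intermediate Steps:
h(R, Z) = Z*(-3 + Z) (h(R, Z) = Z*(Z - 3) = Z*(-3 + Z))
U(P) = 1/(2*P)
p(V, k) = -6*V (p(V, k) = ((1*(-3 + 1))*V)*3 = ((1*(-2))*V)*3 = -2*V*3 = -6*V)
U(W(10, -6)) + p(K(13), -37) = (1/2)/(-8) - 6*13 = (1/2)*(-1/8) - 78 = -1/16 - 78 = -1249/16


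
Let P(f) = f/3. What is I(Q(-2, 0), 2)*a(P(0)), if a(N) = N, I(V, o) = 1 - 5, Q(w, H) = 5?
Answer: 0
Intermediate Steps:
P(f) = f/3 (P(f) = f*(1/3) = f/3)
I(V, o) = -4
I(Q(-2, 0), 2)*a(P(0)) = -4*0/3 = -4*0 = 0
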